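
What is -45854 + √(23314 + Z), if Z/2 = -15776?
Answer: -45854 + I*√8238 ≈ -45854.0 + 90.763*I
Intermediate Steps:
Z = -31552 (Z = 2*(-15776) = -31552)
-45854 + √(23314 + Z) = -45854 + √(23314 - 31552) = -45854 + √(-8238) = -45854 + I*√8238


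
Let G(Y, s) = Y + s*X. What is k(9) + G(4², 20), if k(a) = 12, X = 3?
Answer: 88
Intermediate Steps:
G(Y, s) = Y + 3*s (G(Y, s) = Y + s*3 = Y + 3*s)
k(9) + G(4², 20) = 12 + (4² + 3*20) = 12 + (16 + 60) = 12 + 76 = 88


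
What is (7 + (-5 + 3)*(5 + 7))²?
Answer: 289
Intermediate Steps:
(7 + (-5 + 3)*(5 + 7))² = (7 - 2*12)² = (7 - 24)² = (-17)² = 289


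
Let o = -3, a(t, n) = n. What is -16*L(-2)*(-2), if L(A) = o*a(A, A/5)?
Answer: 192/5 ≈ 38.400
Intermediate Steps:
L(A) = -3*A/5
-16*L(-2)*(-2) = -(-48)*(-2)/5*(-2) = -16*6/5*(-2) = -96/5*(-2) = 192/5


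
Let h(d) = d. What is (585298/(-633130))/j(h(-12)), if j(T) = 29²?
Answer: -292649/266231165 ≈ -0.0010992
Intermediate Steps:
j(T) = 841
(585298/(-633130))/j(h(-12)) = (585298/(-633130))/841 = (585298*(-1/633130))*(1/841) = -292649/316565*1/841 = -292649/266231165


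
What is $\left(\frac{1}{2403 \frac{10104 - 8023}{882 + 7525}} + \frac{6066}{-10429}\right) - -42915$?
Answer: $\frac{2238060210200170}{52151705847} \approx 42914.0$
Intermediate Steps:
$\left(\frac{1}{2403 \frac{10104 - 8023}{882 + 7525}} + \frac{6066}{-10429}\right) - -42915 = \left(\frac{1}{2403 \cdot \frac{2081}{8407}} + 6066 \left(- \frac{1}{10429}\right)\right) + 42915 = \left(\frac{1}{2403 \cdot 2081 \cdot \frac{1}{8407}} - \frac{6066}{10429}\right) + 42915 = \left(\frac{1}{2403 \cdot \frac{2081}{8407}} - \frac{6066}{10429}\right) + 42915 = \left(\frac{1}{2403} \cdot \frac{8407}{2081} - \frac{6066}{10429}\right) + 42915 = \left(\frac{8407}{5000643} - \frac{6066}{10429}\right) + 42915 = - \frac{30246223835}{52151705847} + 42915 = \frac{2238060210200170}{52151705847}$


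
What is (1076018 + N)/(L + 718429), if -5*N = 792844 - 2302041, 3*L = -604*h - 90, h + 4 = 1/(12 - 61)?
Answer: 1012725189/528618205 ≈ 1.9158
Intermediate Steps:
h = -197/49 (h = -4 + 1/(12 - 61) = -4 + 1/(-49) = -4 - 1/49 = -197/49 ≈ -4.0204)
L = 114578/147 (L = (-604*(-197/49) - 90)/3 = (118988/49 - 90)/3 = (1/3)*(114578/49) = 114578/147 ≈ 779.44)
N = 1509197/5 (N = -(792844 - 2302041)/5 = -1/5*(-1509197) = 1509197/5 ≈ 3.0184e+5)
(1076018 + N)/(L + 718429) = (1076018 + 1509197/5)/(114578/147 + 718429) = 6889287/(5*(105723641/147)) = (6889287/5)*(147/105723641) = 1012725189/528618205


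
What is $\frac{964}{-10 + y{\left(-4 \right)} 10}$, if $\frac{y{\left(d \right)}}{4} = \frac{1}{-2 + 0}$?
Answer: $- \frac{482}{15} \approx -32.133$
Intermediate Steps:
$y{\left(d \right)} = -2$ ($y{\left(d \right)} = \frac{4}{-2 + 0} = \frac{4}{-2} = 4 \left(- \frac{1}{2}\right) = -2$)
$\frac{964}{-10 + y{\left(-4 \right)} 10} = \frac{964}{-10 - 20} = \frac{964}{-30} = 964 \left(- \frac{1}{30}\right) = - \frac{482}{15}$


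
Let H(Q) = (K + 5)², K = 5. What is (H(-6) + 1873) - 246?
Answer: 1727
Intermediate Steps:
H(Q) = 100 (H(Q) = (5 + 5)² = 10² = 100)
(H(-6) + 1873) - 246 = (100 + 1873) - 246 = 1973 - 246 = 1727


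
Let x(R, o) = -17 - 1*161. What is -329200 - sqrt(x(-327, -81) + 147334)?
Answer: -329200 - 2*sqrt(36789) ≈ -3.2958e+5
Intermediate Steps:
x(R, o) = -178 (x(R, o) = -17 - 161 = -178)
-329200 - sqrt(x(-327, -81) + 147334) = -329200 - sqrt(-178 + 147334) = -329200 - sqrt(147156) = -329200 - 2*sqrt(36789)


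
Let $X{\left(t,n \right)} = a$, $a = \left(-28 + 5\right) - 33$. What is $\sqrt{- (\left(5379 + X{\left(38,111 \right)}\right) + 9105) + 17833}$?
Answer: $\sqrt{3405} \approx 58.352$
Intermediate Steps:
$a = -56$ ($a = -23 - 33 = -56$)
$X{\left(t,n \right)} = -56$
$\sqrt{- (\left(5379 + X{\left(38,111 \right)}\right) + 9105) + 17833} = \sqrt{- (\left(5379 - 56\right) + 9105) + 17833} = \sqrt{- (5323 + 9105) + 17833} = \sqrt{\left(-1\right) 14428 + 17833} = \sqrt{-14428 + 17833} = \sqrt{3405}$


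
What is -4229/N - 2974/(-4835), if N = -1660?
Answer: 5076811/1605220 ≈ 3.1627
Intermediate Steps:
-4229/N - 2974/(-4835) = -4229/(-1660) - 2974/(-4835) = -4229*(-1/1660) - 2974*(-1/4835) = 4229/1660 + 2974/4835 = 5076811/1605220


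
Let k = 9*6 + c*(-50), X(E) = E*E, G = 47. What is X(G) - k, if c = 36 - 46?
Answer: 1655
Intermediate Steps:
c = -10
X(E) = E²
k = 554 (k = 9*6 - 10*(-50) = 54 + 500 = 554)
X(G) - k = 47² - 1*554 = 2209 - 554 = 1655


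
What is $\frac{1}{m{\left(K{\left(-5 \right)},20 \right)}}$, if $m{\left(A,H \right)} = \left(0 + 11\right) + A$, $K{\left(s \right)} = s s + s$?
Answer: $\frac{1}{31} \approx 0.032258$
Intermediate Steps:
$K{\left(s \right)} = s + s^{2}$ ($K{\left(s \right)} = s^{2} + s = s + s^{2}$)
$m{\left(A,H \right)} = 11 + A$
$\frac{1}{m{\left(K{\left(-5 \right)},20 \right)}} = \frac{1}{11 - 5 \left(1 - 5\right)} = \frac{1}{11 - -20} = \frac{1}{11 + 20} = \frac{1}{31}$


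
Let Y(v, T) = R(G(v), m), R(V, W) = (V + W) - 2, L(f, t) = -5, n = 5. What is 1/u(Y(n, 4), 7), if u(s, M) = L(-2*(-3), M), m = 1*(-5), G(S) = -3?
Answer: -1/5 ≈ -0.20000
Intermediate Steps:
m = -5
R(V, W) = -2 + V + W
Y(v, T) = -10 (Y(v, T) = -2 - 3 - 5 = -10)
u(s, M) = -5
1/u(Y(n, 4), 7) = 1/(-5) = -1/5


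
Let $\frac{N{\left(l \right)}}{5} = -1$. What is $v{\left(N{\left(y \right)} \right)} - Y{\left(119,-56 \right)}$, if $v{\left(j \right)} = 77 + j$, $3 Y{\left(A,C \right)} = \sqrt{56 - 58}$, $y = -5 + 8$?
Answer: $72 - \frac{i \sqrt{2}}{3} \approx 72.0 - 0.4714 i$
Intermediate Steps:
$y = 3$
$Y{\left(A,C \right)} = \frac{i \sqrt{2}}{3}$ ($Y{\left(A,C \right)} = \frac{\sqrt{56 - 58}}{3} = \frac{\sqrt{-2}}{3} = \frac{i \sqrt{2}}{3}$)
$N{\left(l \right)} = -5$ ($N{\left(l \right)} = 5 \left(-1\right) = -5$)
$v{\left(N{\left(y \right)} \right)} - Y{\left(119,-56 \right)} = \left(77 - 5\right) - \frac{i \sqrt{2}}{3} = 72 - \frac{i \sqrt{2}}{3}$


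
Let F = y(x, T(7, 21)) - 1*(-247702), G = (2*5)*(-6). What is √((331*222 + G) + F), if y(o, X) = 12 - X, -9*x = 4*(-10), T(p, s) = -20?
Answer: 6*√8921 ≈ 566.71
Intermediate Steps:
x = 40/9 (x = -4*(-10)/9 = -⅑*(-40) = 40/9 ≈ 4.4444)
G = -60 (G = 10*(-6) = -60)
F = 247734 (F = (12 - 1*(-20)) - 1*(-247702) = (12 + 20) + 247702 = 32 + 247702 = 247734)
√((331*222 + G) + F) = √((331*222 - 60) + 247734) = √((73482 - 60) + 247734) = √(73422 + 247734) = √321156 = 6*√8921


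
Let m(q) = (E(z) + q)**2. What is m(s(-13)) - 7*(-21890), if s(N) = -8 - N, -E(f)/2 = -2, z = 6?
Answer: 153311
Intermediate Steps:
E(f) = 4 (E(f) = -2*(-2) = 4)
m(q) = (4 + q)**2
m(s(-13)) - 7*(-21890) = (4 + (-8 - 1*(-13)))**2 - 7*(-21890) = (4 + (-8 + 13))**2 + 153230 = (4 + 5)**2 + 153230 = 9**2 + 153230 = 81 + 153230 = 153311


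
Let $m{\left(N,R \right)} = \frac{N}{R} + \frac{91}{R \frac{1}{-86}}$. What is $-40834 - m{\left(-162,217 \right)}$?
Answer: $- \frac{8852990}{217} \approx -40797.0$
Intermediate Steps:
$m{\left(N,R \right)} = - \frac{7826}{R} + \frac{N}{R}$ ($m{\left(N,R \right)} = \frac{N}{R} + \frac{91}{R \left(- \frac{1}{86}\right)} = \frac{N}{R} + \frac{91}{\left(- \frac{1}{86}\right) R} = \frac{N}{R} + 91 \left(- \frac{86}{R}\right) = \frac{N}{R} - \frac{7826}{R} = - \frac{7826}{R} + \frac{N}{R}$)
$-40834 - m{\left(-162,217 \right)} = -40834 - \frac{-7826 - 162}{217} = -40834 - \frac{1}{217} \left(-7988\right) = -40834 - - \frac{7988}{217} = -40834 + \frac{7988}{217} = - \frac{8852990}{217}$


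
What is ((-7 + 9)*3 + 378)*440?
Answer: 168960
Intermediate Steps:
((-7 + 9)*3 + 378)*440 = (2*3 + 378)*440 = (6 + 378)*440 = 384*440 = 168960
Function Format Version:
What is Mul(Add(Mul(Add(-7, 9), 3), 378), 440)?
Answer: 168960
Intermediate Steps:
Mul(Add(Mul(Add(-7, 9), 3), 378), 440) = Mul(Add(Mul(2, 3), 378), 440) = Mul(Add(6, 378), 440) = Mul(384, 440) = 168960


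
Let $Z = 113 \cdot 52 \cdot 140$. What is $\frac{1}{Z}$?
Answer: $\frac{1}{822640} \approx 1.2156 \cdot 10^{-6}$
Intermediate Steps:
$Z = 822640$ ($Z = 5876 \cdot 140 = 822640$)
$\frac{1}{Z} = \frac{1}{822640}$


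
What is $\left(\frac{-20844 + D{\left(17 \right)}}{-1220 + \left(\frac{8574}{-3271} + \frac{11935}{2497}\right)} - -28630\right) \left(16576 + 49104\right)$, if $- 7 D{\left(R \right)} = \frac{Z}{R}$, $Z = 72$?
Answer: $\frac{202468831468797381280}{107607892357} \approx 1.8815 \cdot 10^{9}$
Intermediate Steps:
$D{\left(R \right)} = - \frac{72}{7 R}$ ($D{\left(R \right)} = - \frac{72 \frac{1}{R}}{7} = - \frac{72}{7 R}$)
$\left(\frac{-20844 + D{\left(17 \right)}}{-1220 + \left(\frac{8574}{-3271} + \frac{11935}{2497}\right)} - -28630\right) \left(16576 + 49104\right) = \left(\frac{-20844 - \frac{72}{7 \cdot 17}}{-1220 + \left(\frac{8574}{-3271} + \frac{11935}{2497}\right)} - -28630\right) \left(16576 + 49104\right) = \left(\frac{-20844 - \frac{72}{119}}{-1220 + \left(8574 \left(- \frac{1}{3271}\right) + 11935 \cdot \frac{1}{2497}\right)} + 28630\right) 65680 = \left(\frac{-20844 - \frac{72}{119}}{-1220 + \left(- \frac{8574}{3271} + \frac{1085}{227}\right)} + 28630\right) 65680 = \left(- \frac{2480508}{119 \left(-1220 + \frac{1602737}{742517}\right)} + 28630\right) 65680 = \left(- \frac{2480508}{119 \left(- \frac{904268003}{742517}\right)} + 28630\right) 65680 = \left(\left(- \frac{2480508}{119}\right) \left(- \frac{742517}{904268003}\right) + 28630\right) 65680 = \left(\frac{1841819358636}{107607892357} + 28630\right) 65680 = \frac{3082655777539546}{107607892357} \cdot 65680 = \frac{202468831468797381280}{107607892357}$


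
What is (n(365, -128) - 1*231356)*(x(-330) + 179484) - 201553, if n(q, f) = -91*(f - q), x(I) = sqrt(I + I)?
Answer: -33472711165 - 372986*I*sqrt(165) ≈ -3.3473e+10 - 4.7911e+6*I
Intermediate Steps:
x(I) = sqrt(2)*sqrt(I) (x(I) = sqrt(2*I) = sqrt(2)*sqrt(I))
n(q, f) = -91*f + 91*q
(n(365, -128) - 1*231356)*(x(-330) + 179484) - 201553 = ((-91*(-128) + 91*365) - 1*231356)*(sqrt(2)*sqrt(-330) + 179484) - 201553 = ((11648 + 33215) - 231356)*(sqrt(2)*(I*sqrt(330)) + 179484) - 201553 = (44863 - 231356)*(2*I*sqrt(165) + 179484) - 201553 = -186493*(179484 + 2*I*sqrt(165)) - 201553 = (-33472509612 - 372986*I*sqrt(165)) - 201553 = -33472711165 - 372986*I*sqrt(165)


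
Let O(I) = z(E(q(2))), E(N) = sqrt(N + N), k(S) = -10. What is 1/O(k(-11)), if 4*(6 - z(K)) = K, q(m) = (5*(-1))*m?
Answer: 24/149 + 2*I*sqrt(5)/149 ≈ 0.16107 + 0.030014*I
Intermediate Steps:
q(m) = -5*m
E(N) = sqrt(2)*sqrt(N) (E(N) = sqrt(2*N) = sqrt(2)*sqrt(N))
z(K) = 6 - K/4
O(I) = 6 - I*sqrt(5)/2 (O(I) = 6 - sqrt(2)*sqrt(-5*2)/4 = 6 - sqrt(2)*sqrt(-10)/4 = 6 - sqrt(2)*I*sqrt(10)/4 = 6 - I*sqrt(5)/2)
1/O(k(-11)) = 1/(6 - I*sqrt(5)/2)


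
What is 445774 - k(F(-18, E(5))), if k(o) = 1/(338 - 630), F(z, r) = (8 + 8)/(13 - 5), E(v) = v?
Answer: 130166009/292 ≈ 4.4577e+5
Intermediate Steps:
F(z, r) = 2 (F(z, r) = 16/8 = 16*(⅛) = 2)
k(o) = -1/292 (k(o) = 1/(-292) = -1/292)
445774 - k(F(-18, E(5))) = 445774 - 1*(-1/292) = 445774 + 1/292 = 130166009/292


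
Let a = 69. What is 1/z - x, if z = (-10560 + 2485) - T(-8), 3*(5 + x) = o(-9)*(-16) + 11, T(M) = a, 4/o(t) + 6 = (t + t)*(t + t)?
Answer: 5439715/3884688 ≈ 1.4003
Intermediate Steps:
o(t) = 4/(-6 + 4*t²) (o(t) = 4/(-6 + (t + t)*(t + t)) = 4/(-6 + (2*t)*(2*t)) = 4/(-6 + 4*t²))
T(M) = 69
x = -668/477 (x = -5 + ((2/(-3 + 2*(-9)²))*(-16) + 11)/3 = -5 + ((2/(-3 + 2*81))*(-16) + 11)/3 = -5 + ((2/(-3 + 162))*(-16) + 11)/3 = -5 + ((2/159)*(-16) + 11)/3 = -5 + (-32/159 + 11)/3 = -5 + (⅓)*(1717/159) = -5 + 1717/477 = -668/477 ≈ -1.4004)
z = -8144 (z = (-10560 + 2485) - 1*69 = -8075 - 69 = -8144)
1/z - x = 1/(-8144) - 1*(-668/477) = -1/8144 + 668/477 = 5439715/3884688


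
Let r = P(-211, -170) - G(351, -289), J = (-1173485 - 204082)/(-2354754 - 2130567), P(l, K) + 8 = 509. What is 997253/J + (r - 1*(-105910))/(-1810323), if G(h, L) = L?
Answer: 33323351078074193/10262721087 ≈ 3.2470e+6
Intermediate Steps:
P(l, K) = 501 (P(l, K) = -8 + 509 = 501)
J = 51021/166123 (J = -1377567/(-4485321) = -1377567*(-1/4485321) = 51021/166123 ≈ 0.30713)
r = 790 (r = 501 - 1*(-289) = 501 + 289 = 790)
997253/J + (r - 1*(-105910))/(-1810323) = 997253/(51021/166123) + (790 - 1*(-105910))/(-1810323) = 997253*(166123/51021) + (790 + 105910)*(-1/1810323) = 165666660119/51021 + 106700*(-1/1810323) = 165666660119/51021 - 106700/1810323 = 33323351078074193/10262721087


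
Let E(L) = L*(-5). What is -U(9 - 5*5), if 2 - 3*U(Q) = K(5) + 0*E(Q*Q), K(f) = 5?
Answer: 1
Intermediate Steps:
E(L) = -5*L
U(Q) = -1 (U(Q) = 2/3 - (5 + 0*(-5*Q*Q))/3 = 2/3 - (5 + 0*(-5*Q**2))/3 = 2/3 - (5 + 0)/3 = 2/3 - 1/3*5 = 2/3 - 5/3 = -1)
-U(9 - 5*5) = -1*(-1) = 1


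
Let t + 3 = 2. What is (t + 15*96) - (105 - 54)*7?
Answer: 1082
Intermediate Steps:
t = -1 (t = -3 + 2 = -1)
(t + 15*96) - (105 - 54)*7 = (-1 + 15*96) - (105 - 54)*7 = (-1 + 1440) - 51*7 = 1439 - 1*357 = 1439 - 357 = 1082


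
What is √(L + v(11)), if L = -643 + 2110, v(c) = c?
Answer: √1478 ≈ 38.445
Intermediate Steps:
L = 1467
√(L + v(11)) = √(1467 + 11) = √1478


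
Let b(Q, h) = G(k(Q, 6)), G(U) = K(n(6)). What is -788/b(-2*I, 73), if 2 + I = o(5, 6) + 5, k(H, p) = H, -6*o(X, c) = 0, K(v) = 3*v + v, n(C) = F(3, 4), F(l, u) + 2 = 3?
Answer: -197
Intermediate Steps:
F(l, u) = 1 (F(l, u) = -2 + 3 = 1)
n(C) = 1
K(v) = 4*v
o(X, c) = 0 (o(X, c) = -1/6*0 = 0)
I = 3 (I = -2 + (0 + 5) = -2 + 5 = 3)
G(U) = 4 (G(U) = 4*1 = 4)
b(Q, h) = 4
-788/b(-2*I, 73) = -788/4 = -788*1/4 = -197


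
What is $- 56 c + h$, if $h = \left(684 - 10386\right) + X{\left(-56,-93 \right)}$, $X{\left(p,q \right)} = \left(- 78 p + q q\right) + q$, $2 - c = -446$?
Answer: $-21866$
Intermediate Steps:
$c = 448$ ($c = 2 - -446 = 2 + 446 = 448$)
$X{\left(p,q \right)} = q + q^{2} - 78 p$ ($X{\left(p,q \right)} = \left(- 78 p + q^{2}\right) + q = \left(q^{2} - 78 p\right) + q = q + q^{2} - 78 p$)
$h = 3222$ ($h = \left(684 - 10386\right) - \left(-4275 - 8649\right) = \left(684 - 10386\right) + \left(-93 + 8649 + 4368\right) = \left(684 - 10386\right) + 12924 = -9702 + 12924 = 3222$)
$- 56 c + h = \left(-56\right) 448 + 3222 = -25088 + 3222 = -21866$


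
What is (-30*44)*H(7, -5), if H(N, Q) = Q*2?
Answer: 13200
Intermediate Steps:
H(N, Q) = 2*Q
(-30*44)*H(7, -5) = (-30*44)*(2*(-5)) = -1320*(-10) = 13200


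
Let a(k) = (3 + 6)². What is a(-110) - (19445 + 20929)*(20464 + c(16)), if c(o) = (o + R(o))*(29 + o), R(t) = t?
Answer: -884352015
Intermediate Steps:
a(k) = 81 (a(k) = 9² = 81)
c(o) = 2*o*(29 + o) (c(o) = (o + o)*(29 + o) = (2*o)*(29 + o) = 2*o*(29 + o))
a(-110) - (19445 + 20929)*(20464 + c(16)) = 81 - (19445 + 20929)*(20464 + 2*16*(29 + 16)) = 81 - 40374*(20464 + 2*16*45) = 81 - 40374*(20464 + 1440) = 81 - 40374*21904 = 81 - 1*884352096 = 81 - 884352096 = -884352015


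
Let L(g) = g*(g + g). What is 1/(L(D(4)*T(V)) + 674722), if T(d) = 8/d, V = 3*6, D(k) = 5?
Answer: 81/54653282 ≈ 1.4821e-6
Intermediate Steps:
V = 18
L(g) = 2*g² (L(g) = g*(2*g) = 2*g²)
1/(L(D(4)*T(V)) + 674722) = 1/(2*(5*(8/18))² + 674722) = 1/(2*(5*(8*(1/18)))² + 674722) = 1/(2*(5*(4/9))² + 674722) = 1/(2*(20/9)² + 674722) = 1/(2*(400/81) + 674722) = 1/(800/81 + 674722) = 1/(54653282/81) = 81/54653282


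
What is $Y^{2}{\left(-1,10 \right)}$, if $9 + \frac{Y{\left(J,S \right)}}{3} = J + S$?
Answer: $0$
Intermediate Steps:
$Y{\left(J,S \right)} = -27 + 3 J + 3 S$ ($Y{\left(J,S \right)} = -27 + 3 \left(J + S\right) = -27 + \left(3 J + 3 S\right) = -27 + 3 J + 3 S$)
$Y^{2}{\left(-1,10 \right)} = \left(-27 + 3 \left(-1\right) + 3 \cdot 10\right)^{2} = \left(-27 - 3 + 30\right)^{2} = 0^{2} = 0$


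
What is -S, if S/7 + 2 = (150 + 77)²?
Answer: -360689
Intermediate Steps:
S = 360689 (S = -14 + 7*(150 + 77)² = -14 + 7*227² = -14 + 7*51529 = -14 + 360703 = 360689)
-S = -1*360689 = -360689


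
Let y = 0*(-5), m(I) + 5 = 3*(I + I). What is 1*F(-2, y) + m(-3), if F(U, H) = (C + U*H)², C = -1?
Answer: -22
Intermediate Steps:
m(I) = -5 + 6*I (m(I) = -5 + 3*(I + I) = -5 + 3*(2*I) = -5 + 6*I)
y = 0
F(U, H) = (-1 + H*U)² (F(U, H) = (-1 + U*H)² = (-1 + H*U)²)
1*F(-2, y) + m(-3) = 1*(-1 + 0*(-2))² + (-5 + 6*(-3)) = 1*(-1 + 0)² + (-5 - 18) = 1*(-1)² - 23 = 1*1 - 23 = 1 - 23 = -22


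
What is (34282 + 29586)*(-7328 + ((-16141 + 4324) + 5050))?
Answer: -900219460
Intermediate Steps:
(34282 + 29586)*(-7328 + ((-16141 + 4324) + 5050)) = 63868*(-7328 + (-11817 + 5050)) = 63868*(-7328 - 6767) = 63868*(-14095) = -900219460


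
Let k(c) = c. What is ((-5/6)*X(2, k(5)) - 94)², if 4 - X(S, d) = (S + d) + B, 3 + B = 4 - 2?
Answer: 76729/9 ≈ 8525.4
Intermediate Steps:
B = -1 (B = -3 + (4 - 2) = -3 + 2 = -1)
X(S, d) = 5 - S - d (X(S, d) = 4 - ((S + d) - 1) = 4 - (-1 + S + d) = 4 + (1 - S - d) = 5 - S - d)
((-5/6)*X(2, k(5)) - 94)² = ((-5/6)*(5 - 1*2 - 1*5) - 94)² = ((-5*⅙)*(5 - 2 - 5) - 94)² = (-⅚*(-2) - 94)² = (5/3 - 94)² = (-277/3)² = 76729/9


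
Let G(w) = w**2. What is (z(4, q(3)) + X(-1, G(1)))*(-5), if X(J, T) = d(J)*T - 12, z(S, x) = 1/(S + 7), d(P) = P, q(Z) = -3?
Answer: 710/11 ≈ 64.545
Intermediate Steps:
z(S, x) = 1/(7 + S)
X(J, T) = -12 + J*T (X(J, T) = J*T - 12 = -12 + J*T)
(z(4, q(3)) + X(-1, G(1)))*(-5) = (1/(7 + 4) + (-12 - 1*1**2))*(-5) = (1/11 + (-12 - 1*1))*(-5) = (1/11 + (-12 - 1))*(-5) = (1/11 - 13)*(-5) = -142/11*(-5) = 710/11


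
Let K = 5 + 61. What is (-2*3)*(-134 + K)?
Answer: 408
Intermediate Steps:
K = 66
(-2*3)*(-134 + K) = (-2*3)*(-134 + 66) = -6*(-68) = 408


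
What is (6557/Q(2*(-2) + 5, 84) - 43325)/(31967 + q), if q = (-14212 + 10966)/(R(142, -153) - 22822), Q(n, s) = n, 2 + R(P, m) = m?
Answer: -281606112/244836335 ≈ -1.1502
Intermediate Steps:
R(P, m) = -2 + m
q = 1082/7659 (q = (-14212 + 10966)/((-2 - 153) - 22822) = -3246/(-155 - 22822) = -3246/(-22977) = -3246*(-1/22977) = 1082/7659 ≈ 0.14127)
(6557/Q(2*(-2) + 5, 84) - 43325)/(31967 + q) = (6557/(2*(-2) + 5) - 43325)/(31967 + 1082/7659) = (6557/(-4 + 5) - 43325)/(244836335/7659) = (6557/1 - 43325)*(7659/244836335) = (6557*1 - 43325)*(7659/244836335) = (6557 - 43325)*(7659/244836335) = -36768*7659/244836335 = -281606112/244836335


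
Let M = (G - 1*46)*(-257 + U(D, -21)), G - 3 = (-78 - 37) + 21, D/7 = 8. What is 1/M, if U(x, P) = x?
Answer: 1/27537 ≈ 3.6315e-5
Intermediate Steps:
D = 56 (D = 7*8 = 56)
G = -91 (G = 3 + ((-78 - 37) + 21) = 3 + (-115 + 21) = 3 - 94 = -91)
M = 27537 (M = (-91 - 1*46)*(-257 + 56) = (-91 - 46)*(-201) = -137*(-201) = 27537)
1/M = 1/27537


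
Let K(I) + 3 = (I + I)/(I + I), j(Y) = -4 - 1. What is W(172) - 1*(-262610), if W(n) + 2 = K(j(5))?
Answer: 262606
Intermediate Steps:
j(Y) = -5
K(I) = -2 (K(I) = -3 + (I + I)/(I + I) = -3 + (2*I)/((2*I)) = -3 + (2*I)*(1/(2*I)) = -3 + 1 = -2)
W(n) = -4 (W(n) = -2 - 2 = -4)
W(172) - 1*(-262610) = -4 - 1*(-262610) = -4 + 262610 = 262606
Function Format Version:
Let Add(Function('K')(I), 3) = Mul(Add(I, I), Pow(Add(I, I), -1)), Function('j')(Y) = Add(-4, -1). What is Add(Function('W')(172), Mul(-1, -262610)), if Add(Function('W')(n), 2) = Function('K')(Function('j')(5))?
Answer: 262606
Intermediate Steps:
Function('j')(Y) = -5
Function('K')(I) = -2 (Function('K')(I) = Add(-3, Mul(Add(I, I), Pow(Add(I, I), -1))) = Add(-3, Mul(Mul(2, I), Pow(Mul(2, I), -1))) = Add(-3, Mul(Mul(2, I), Mul(Rational(1, 2), Pow(I, -1)))) = Add(-3, 1) = -2)
Function('W')(n) = -4 (Function('W')(n) = Add(-2, -2) = -4)
Add(Function('W')(172), Mul(-1, -262610)) = Add(-4, Mul(-1, -262610)) = Add(-4, 262610) = 262606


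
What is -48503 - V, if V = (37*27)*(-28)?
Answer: -20531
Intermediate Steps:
V = -27972 (V = 999*(-28) = -27972)
-48503 - V = -48503 - 1*(-27972) = -48503 + 27972 = -20531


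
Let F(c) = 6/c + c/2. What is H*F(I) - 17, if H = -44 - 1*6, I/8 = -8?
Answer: 25403/16 ≈ 1587.7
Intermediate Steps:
I = -64 (I = 8*(-8) = -64)
F(c) = c/2 + 6/c (F(c) = 6/c + c*(1/2) = 6/c + c/2 = c/2 + 6/c)
H = -50 (H = -44 - 6 = -50)
H*F(I) - 17 = -50*((1/2)*(-64) + 6/(-64)) - 17 = -50*(-32 + 6*(-1/64)) - 17 = -50*(-32 - 3/32) - 17 = -50*(-1027/32) - 17 = 25675/16 - 17 = 25403/16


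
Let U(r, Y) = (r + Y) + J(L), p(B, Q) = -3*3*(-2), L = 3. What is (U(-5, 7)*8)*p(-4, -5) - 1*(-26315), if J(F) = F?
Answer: 27035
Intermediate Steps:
p(B, Q) = 18 (p(B, Q) = -9*(-2) = 18)
U(r, Y) = 3 + Y + r (U(r, Y) = (r + Y) + 3 = (Y + r) + 3 = 3 + Y + r)
(U(-5, 7)*8)*p(-4, -5) - 1*(-26315) = ((3 + 7 - 5)*8)*18 - 1*(-26315) = (5*8)*18 + 26315 = 40*18 + 26315 = 720 + 26315 = 27035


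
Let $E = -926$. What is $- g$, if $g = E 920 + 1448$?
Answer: $850472$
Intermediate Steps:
$g = -850472$ ($g = \left(-926\right) 920 + 1448 = -851920 + 1448 = -850472$)
$- g = \left(-1\right) \left(-850472\right) = 850472$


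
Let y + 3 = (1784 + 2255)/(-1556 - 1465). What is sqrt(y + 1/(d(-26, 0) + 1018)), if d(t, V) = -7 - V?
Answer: I*sqrt(4494165512259)/1018077 ≈ 2.0823*I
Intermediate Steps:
y = -13102/3021 (y = -3 + (1784 + 2255)/(-1556 - 1465) = -3 + 4039/(-3021) = -3 + 4039*(-1/3021) = -3 - 4039/3021 = -13102/3021 ≈ -4.3370)
sqrt(y + 1/(d(-26, 0) + 1018)) = sqrt(-13102/3021 + 1/((-7 - 1*0) + 1018)) = sqrt(-13102/3021 + 1/((-7 + 0) + 1018)) = sqrt(-13102/3021 + 1/(-7 + 1018)) = sqrt(-13102/3021 + 1/1011) = sqrt(-4414367/1018077) = I*sqrt(4494165512259)/1018077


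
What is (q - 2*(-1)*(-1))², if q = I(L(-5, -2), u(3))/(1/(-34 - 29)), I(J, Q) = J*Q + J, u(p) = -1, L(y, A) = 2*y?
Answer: 4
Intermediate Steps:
I(J, Q) = J + J*Q
q = 0 (q = ((2*(-5))*(1 - 1))/(1/(-34 - 29)) = (-10*0)/(1/(-63)) = 0/(-1/63) = 0*(-63) = 0)
(q - 2*(-1)*(-1))² = (0 - 2*(-1)*(-1))² = (0 + 2*(-1))² = (0 - 2)² = (-2)² = 4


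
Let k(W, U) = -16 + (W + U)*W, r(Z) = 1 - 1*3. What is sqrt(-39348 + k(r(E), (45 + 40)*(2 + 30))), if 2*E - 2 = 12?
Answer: 80*I*sqrt(7) ≈ 211.66*I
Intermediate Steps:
E = 7 (E = 1 + (1/2)*12 = 1 + 6 = 7)
r(Z) = -2 (r(Z) = 1 - 3 = -2)
k(W, U) = -16 + W*(U + W) (k(W, U) = -16 + (U + W)*W = -16 + W*(U + W))
sqrt(-39348 + k(r(E), (45 + 40)*(2 + 30))) = sqrt(-39348 + (-16 + (-2)**2 + ((45 + 40)*(2 + 30))*(-2))) = sqrt(-39348 + (-16 + 4 + (85*32)*(-2))) = sqrt(-39348 + (-16 + 4 + 2720*(-2))) = sqrt(-39348 + (-16 + 4 - 5440)) = sqrt(-39348 - 5452) = sqrt(-44800) = 80*I*sqrt(7)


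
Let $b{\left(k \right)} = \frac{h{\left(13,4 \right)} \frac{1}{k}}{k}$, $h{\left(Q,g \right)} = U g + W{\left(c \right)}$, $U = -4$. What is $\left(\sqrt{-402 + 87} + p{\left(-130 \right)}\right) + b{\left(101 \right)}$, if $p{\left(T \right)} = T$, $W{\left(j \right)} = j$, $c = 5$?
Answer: $- \frac{1326141}{10201} + 3 i \sqrt{35} \approx -130.0 + 17.748 i$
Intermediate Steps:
$h{\left(Q,g \right)} = 5 - 4 g$ ($h{\left(Q,g \right)} = - 4 g + 5 = 5 - 4 g$)
$b{\left(k \right)} = - \frac{11}{k^{2}}$ ($b{\left(k \right)} = \frac{\left(5 - 16\right) \frac{1}{k}}{k} = \frac{\left(-11\right) \frac{1}{k}}{k} = - \frac{11}{k^{2}}$)
$\left(\sqrt{-402 + 87} + p{\left(-130 \right)}\right) + b{\left(101 \right)} = \left(\sqrt{-402 + 87} - 130\right) - \frac{11}{10201} = \left(\sqrt{-315} - 130\right) - \frac{11}{10201} = \left(3 i \sqrt{35} - 130\right) - \frac{11}{10201} = \left(-130 + 3 i \sqrt{35}\right) - \frac{11}{10201} = - \frac{1326141}{10201} + 3 i \sqrt{35}$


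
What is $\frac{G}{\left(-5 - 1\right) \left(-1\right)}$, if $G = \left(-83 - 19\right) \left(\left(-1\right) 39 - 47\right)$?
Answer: $1462$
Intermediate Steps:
$G = 8772$ ($G = - 102 \left(-39 - 47\right) = \left(-102\right) \left(-86\right) = 8772$)
$\frac{G}{\left(-5 - 1\right) \left(-1\right)} = \frac{1}{\left(-5 - 1\right) \left(-1\right)} 8772 = \frac{1}{\left(-6\right) \left(-1\right)} 8772 = \frac{1}{6} \cdot 8772 = 1462$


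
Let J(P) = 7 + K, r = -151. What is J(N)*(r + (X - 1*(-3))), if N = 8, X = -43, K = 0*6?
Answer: -1337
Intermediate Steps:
K = 0
J(P) = 7 (J(P) = 7 + 0 = 7)
J(N)*(r + (X - 1*(-3))) = 7*(-151 + (-43 - 1*(-3))) = 7*(-151 + (-43 + 3)) = 7*(-151 - 40) = 7*(-191) = -1337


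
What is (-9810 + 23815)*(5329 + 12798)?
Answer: 253868635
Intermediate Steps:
(-9810 + 23815)*(5329 + 12798) = 14005*18127 = 253868635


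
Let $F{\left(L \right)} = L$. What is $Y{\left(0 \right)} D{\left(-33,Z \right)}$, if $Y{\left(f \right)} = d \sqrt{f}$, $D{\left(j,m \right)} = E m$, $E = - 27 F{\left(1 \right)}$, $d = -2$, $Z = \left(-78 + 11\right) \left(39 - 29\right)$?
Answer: $0$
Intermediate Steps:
$Z = -670$ ($Z = \left(-67\right) 10 = -670$)
$E = -27$ ($E = \left(-27\right) 1 = -27$)
$D{\left(j,m \right)} = - 27 m$
$Y{\left(f \right)} = - 2 \sqrt{f}$
$Y{\left(0 \right)} D{\left(-33,Z \right)} = - 2 \sqrt{0} \left(\left(-27\right) \left(-670\right)\right) = \left(-2\right) 0 \cdot 18090 = 0 \cdot 18090 = 0$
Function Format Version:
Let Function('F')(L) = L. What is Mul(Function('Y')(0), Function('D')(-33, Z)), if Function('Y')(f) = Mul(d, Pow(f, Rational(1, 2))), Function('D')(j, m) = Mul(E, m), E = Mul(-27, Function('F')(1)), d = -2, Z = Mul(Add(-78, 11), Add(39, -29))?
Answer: 0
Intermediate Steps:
Z = -670 (Z = Mul(-67, 10) = -670)
E = -27 (E = Mul(-27, 1) = -27)
Function('D')(j, m) = Mul(-27, m)
Function('Y')(f) = Mul(-2, Pow(f, Rational(1, 2)))
Mul(Function('Y')(0), Function('D')(-33, Z)) = Mul(Mul(-2, Pow(0, Rational(1, 2))), Mul(-27, -670)) = Mul(Mul(-2, 0), 18090) = Mul(0, 18090) = 0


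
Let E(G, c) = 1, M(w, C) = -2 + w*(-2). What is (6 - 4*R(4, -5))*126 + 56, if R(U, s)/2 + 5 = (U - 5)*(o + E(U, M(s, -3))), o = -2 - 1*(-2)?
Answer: 6860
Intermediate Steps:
M(w, C) = -2 - 2*w
o = 0 (o = -2 + 2 = 0)
R(U, s) = -20 + 2*U (R(U, s) = -10 + 2*((U - 5)*(0 + 1)) = -10 + 2*((-5 + U)*1) = -10 + 2*(-5 + U) = -10 + (-10 + 2*U) = -20 + 2*U)
(6 - 4*R(4, -5))*126 + 56 = (6 - 4*(-20 + 2*4))*126 + 56 = (6 - 4*(-20 + 8))*126 + 56 = (6 - 4*(-12))*126 + 56 = (6 + 48)*126 + 56 = 54*126 + 56 = 6804 + 56 = 6860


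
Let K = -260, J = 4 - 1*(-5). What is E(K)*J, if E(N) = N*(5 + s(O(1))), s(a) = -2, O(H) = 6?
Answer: -7020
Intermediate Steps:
J = 9 (J = 4 + 5 = 9)
E(N) = 3*N (E(N) = N*(5 - 2) = N*3 = 3*N)
E(K)*J = (3*(-260))*9 = -780*9 = -7020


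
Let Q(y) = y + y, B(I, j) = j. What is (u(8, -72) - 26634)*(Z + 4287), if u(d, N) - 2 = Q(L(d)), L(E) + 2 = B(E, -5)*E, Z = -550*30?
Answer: 326282508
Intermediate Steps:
Z = -16500
L(E) = -2 - 5*E
Q(y) = 2*y
u(d, N) = -2 - 10*d (u(d, N) = 2 + 2*(-2 - 5*d) = 2 + (-4 - 10*d) = -2 - 10*d)
(u(8, -72) - 26634)*(Z + 4287) = ((-2 - 10*8) - 26634)*(-16500 + 4287) = ((-2 - 80) - 26634)*(-12213) = (-82 - 26634)*(-12213) = -26716*(-12213) = 326282508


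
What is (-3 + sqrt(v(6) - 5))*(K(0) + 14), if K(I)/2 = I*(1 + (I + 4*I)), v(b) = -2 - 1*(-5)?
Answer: -42 + 14*I*sqrt(2) ≈ -42.0 + 19.799*I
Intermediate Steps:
v(b) = 3 (v(b) = -2 + 5 = 3)
K(I) = 2*I*(1 + 5*I) (K(I) = 2*(I*(1 + (I + 4*I))) = 2*(I*(1 + 5*I)) = 2*I*(1 + 5*I))
(-3 + sqrt(v(6) - 5))*(K(0) + 14) = (-3 + sqrt(3 - 5))*(2*0*(1 + 5*0) + 14) = (-3 + sqrt(-2))*(2*0*(1 + 0) + 14) = (-3 + I*sqrt(2))*(2*0*1 + 14) = (-3 + I*sqrt(2))*(0 + 14) = (-3 + I*sqrt(2))*14 = -42 + 14*I*sqrt(2)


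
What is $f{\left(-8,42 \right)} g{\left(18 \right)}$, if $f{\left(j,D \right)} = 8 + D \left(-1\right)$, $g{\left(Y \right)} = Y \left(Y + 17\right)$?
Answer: $-21420$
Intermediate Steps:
$g{\left(Y \right)} = Y \left(17 + Y\right)$
$f{\left(j,D \right)} = 8 - D$
$f{\left(-8,42 \right)} g{\left(18 \right)} = \left(8 - 42\right) 18 \left(17 + 18\right) = \left(8 - 42\right) 18 \cdot 35 = \left(-34\right) 630 = -21420$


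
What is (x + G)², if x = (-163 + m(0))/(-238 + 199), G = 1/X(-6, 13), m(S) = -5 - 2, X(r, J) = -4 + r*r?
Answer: 30019441/1557504 ≈ 19.274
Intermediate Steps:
X(r, J) = -4 + r²
m(S) = -7
G = 1/32 (G = 1/(-4 + (-6)²) = 1/(-4 + 36) = 1/32 ≈ 0.031250)
x = 170/39 (x = (-163 - 7)/(-238 + 199) = -170/(-39) = -170*(-1/39) = 170/39 ≈ 4.3590)
(x + G)² = (170/39 + 1/32)² = (5479/1248)² = 30019441/1557504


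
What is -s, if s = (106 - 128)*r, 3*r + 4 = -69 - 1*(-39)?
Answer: -748/3 ≈ -249.33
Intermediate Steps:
r = -34/3 (r = -4/3 + (-69 - 1*(-39))/3 = -4/3 + (-69 + 39)/3 = -4/3 + (1/3)*(-30) = -4/3 - 10 = -34/3 ≈ -11.333)
s = 748/3 (s = (106 - 128)*(-34/3) = -22*(-34/3) = 748/3 ≈ 249.33)
-s = -1*748/3 = -748/3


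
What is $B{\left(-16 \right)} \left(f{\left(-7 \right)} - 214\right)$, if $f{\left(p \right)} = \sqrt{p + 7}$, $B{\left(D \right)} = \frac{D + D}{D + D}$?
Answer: $-214$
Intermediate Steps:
$B{\left(D \right)} = 1$ ($B{\left(D \right)} = \frac{2 D}{2 D} = 2 D \frac{1}{2 D} = 1$)
$f{\left(p \right)} = \sqrt{7 + p}$
$B{\left(-16 \right)} \left(f{\left(-7 \right)} - 214\right) = 1 \left(\sqrt{7 - 7} - 214\right) = 1 \left(\sqrt{0} - 214\right) = 1 \left(0 - 214\right) = 1 \left(-214\right) = -214$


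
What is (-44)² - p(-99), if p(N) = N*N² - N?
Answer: 972136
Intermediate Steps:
p(N) = N³ - N
(-44)² - p(-99) = (-44)² - ((-99)³ - 1*(-99)) = 1936 - (-970299 + 99) = 1936 - 1*(-970200) = 1936 + 970200 = 972136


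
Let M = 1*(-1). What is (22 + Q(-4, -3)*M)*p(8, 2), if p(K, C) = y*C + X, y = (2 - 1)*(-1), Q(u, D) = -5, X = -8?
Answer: -270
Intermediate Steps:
M = -1
y = -1 (y = 1*(-1) = -1)
p(K, C) = -8 - C (p(K, C) = -C - 8 = -8 - C)
(22 + Q(-4, -3)*M)*p(8, 2) = (22 - 5*(-1))*(-8 - 1*2) = (22 + 5)*(-8 - 2) = 27*(-10) = -270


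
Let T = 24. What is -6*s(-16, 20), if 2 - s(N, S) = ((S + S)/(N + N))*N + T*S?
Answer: 2988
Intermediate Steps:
s(N, S) = 2 - 25*S (s(N, S) = 2 - (((S + S)/(N + N))*N + 24*S) = 2 - (((2*S)/((2*N)))*N + 24*S) = 2 - (((2*S)*(1/(2*N)))*N + 24*S) = 2 - ((S/N)*N + 24*S) = 2 - (S + 24*S) = 2 - 25*S)
-6*s(-16, 20) = -6*(2 - 25*20) = -6*(2 - 500) = -6*(-498) = 2988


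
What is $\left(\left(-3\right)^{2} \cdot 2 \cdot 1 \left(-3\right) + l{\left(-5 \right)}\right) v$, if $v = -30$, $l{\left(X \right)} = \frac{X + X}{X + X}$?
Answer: $1590$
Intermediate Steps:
$l{\left(X \right)} = 1$ ($l{\left(X \right)} = \frac{2 X}{2 X} = 2 X \frac{1}{2 X} = 1$)
$\left(\left(-3\right)^{2} \cdot 2 \cdot 1 \left(-3\right) + l{\left(-5 \right)}\right) v = \left(\left(-3\right)^{2} \cdot 2 \cdot 1 \left(-3\right) + 1\right) \left(-30\right) = \left(9 \cdot 2 \left(-3\right) + 1\right) \left(-30\right) = \left(9 \left(-6\right) + 1\right) \left(-30\right) = \left(-54 + 1\right) \left(-30\right) = \left(-53\right) \left(-30\right) = 1590$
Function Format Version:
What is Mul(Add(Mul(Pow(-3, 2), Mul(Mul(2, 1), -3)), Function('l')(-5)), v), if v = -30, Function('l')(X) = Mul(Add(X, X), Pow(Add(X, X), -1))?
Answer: 1590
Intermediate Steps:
Function('l')(X) = 1 (Function('l')(X) = Mul(Mul(2, X), Pow(Mul(2, X), -1)) = Mul(Mul(2, X), Mul(Rational(1, 2), Pow(X, -1))) = 1)
Mul(Add(Mul(Pow(-3, 2), Mul(Mul(2, 1), -3)), Function('l')(-5)), v) = Mul(Add(Mul(Pow(-3, 2), Mul(Mul(2, 1), -3)), 1), -30) = Mul(Add(Mul(9, Mul(2, -3)), 1), -30) = Mul(Add(Mul(9, -6), 1), -30) = Mul(Add(-54, 1), -30) = Mul(-53, -30) = 1590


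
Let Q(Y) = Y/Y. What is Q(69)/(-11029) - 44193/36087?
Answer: -162480228/132667841 ≈ -1.2247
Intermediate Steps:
Q(Y) = 1
Q(69)/(-11029) - 44193/36087 = 1/(-11029) - 44193/36087 = 1*(-1/11029) - 44193*1/36087 = -1/11029 - 14731/12029 = -162480228/132667841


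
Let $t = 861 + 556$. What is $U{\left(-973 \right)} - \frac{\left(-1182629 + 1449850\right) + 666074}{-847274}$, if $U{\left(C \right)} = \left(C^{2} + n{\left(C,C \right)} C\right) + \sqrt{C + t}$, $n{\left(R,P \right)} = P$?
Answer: $\frac{1604278666787}{847274} + 2 \sqrt{111} \approx 1.8935 \cdot 10^{6}$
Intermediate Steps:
$t = 1417$
$U{\left(C \right)} = \sqrt{1417 + C} + 2 C^{2}$ ($U{\left(C \right)} = \left(C^{2} + C C\right) + \sqrt{C + 1417} = \left(C^{2} + C^{2}\right) + \sqrt{1417 + C} = 2 C^{2} + \sqrt{1417 + C} = \sqrt{1417 + C} + 2 C^{2}$)
$U{\left(-973 \right)} - \frac{\left(-1182629 + 1449850\right) + 666074}{-847274} = \left(\sqrt{1417 - 973} + 2 \left(-973\right)^{2}\right) - \frac{\left(-1182629 + 1449850\right) + 666074}{-847274} = \left(\sqrt{444} + 2 \cdot 946729\right) - \left(267221 + 666074\right) \left(- \frac{1}{847274}\right) = \left(2 \sqrt{111} + 1893458\right) - 933295 \left(- \frac{1}{847274}\right) = \left(1893458 + 2 \sqrt{111}\right) - - \frac{933295}{847274} = \left(1893458 + 2 \sqrt{111}\right) + \frac{933295}{847274} = \frac{1604278666787}{847274} + 2 \sqrt{111}$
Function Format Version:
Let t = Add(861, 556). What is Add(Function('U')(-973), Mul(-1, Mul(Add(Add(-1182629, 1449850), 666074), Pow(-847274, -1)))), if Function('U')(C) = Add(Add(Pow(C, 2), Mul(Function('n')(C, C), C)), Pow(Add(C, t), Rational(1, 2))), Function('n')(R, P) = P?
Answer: Add(Rational(1604278666787, 847274), Mul(2, Pow(111, Rational(1, 2)))) ≈ 1.8935e+6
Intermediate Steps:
t = 1417
Function('U')(C) = Add(Pow(Add(1417, C), Rational(1, 2)), Mul(2, Pow(C, 2))) (Function('U')(C) = Add(Add(Pow(C, 2), Mul(C, C)), Pow(Add(C, 1417), Rational(1, 2))) = Add(Add(Pow(C, 2), Pow(C, 2)), Pow(Add(1417, C), Rational(1, 2))) = Add(Mul(2, Pow(C, 2)), Pow(Add(1417, C), Rational(1, 2))) = Add(Pow(Add(1417, C), Rational(1, 2)), Mul(2, Pow(C, 2))))
Add(Function('U')(-973), Mul(-1, Mul(Add(Add(-1182629, 1449850), 666074), Pow(-847274, -1)))) = Add(Add(Pow(Add(1417, -973), Rational(1, 2)), Mul(2, Pow(-973, 2))), Mul(-1, Mul(Add(Add(-1182629, 1449850), 666074), Pow(-847274, -1)))) = Add(Add(Pow(444, Rational(1, 2)), Mul(2, 946729)), Mul(-1, Mul(Add(267221, 666074), Rational(-1, 847274)))) = Add(Add(Mul(2, Pow(111, Rational(1, 2))), 1893458), Mul(-1, Mul(933295, Rational(-1, 847274)))) = Add(Add(1893458, Mul(2, Pow(111, Rational(1, 2)))), Mul(-1, Rational(-933295, 847274))) = Add(Add(1893458, Mul(2, Pow(111, Rational(1, 2)))), Rational(933295, 847274)) = Add(Rational(1604278666787, 847274), Mul(2, Pow(111, Rational(1, 2))))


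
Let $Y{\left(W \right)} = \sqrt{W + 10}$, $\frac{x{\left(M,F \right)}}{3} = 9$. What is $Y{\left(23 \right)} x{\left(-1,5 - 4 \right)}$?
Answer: $27 \sqrt{33} \approx 155.1$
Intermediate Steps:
$x{\left(M,F \right)} = 27$ ($x{\left(M,F \right)} = 3 \cdot 9 = 27$)
$Y{\left(W \right)} = \sqrt{10 + W}$
$Y{\left(23 \right)} x{\left(-1,5 - 4 \right)} = \sqrt{10 + 23} \cdot 27 = \sqrt{33} \cdot 27 = 27 \sqrt{33}$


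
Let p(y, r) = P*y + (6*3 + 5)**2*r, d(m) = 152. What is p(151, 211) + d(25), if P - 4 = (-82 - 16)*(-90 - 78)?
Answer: 2598439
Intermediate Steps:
P = 16468 (P = 4 + (-82 - 16)*(-90 - 78) = 4 - 98*(-168) = 4 + 16464 = 16468)
p(y, r) = 529*r + 16468*y (p(y, r) = 16468*y + (6*3 + 5)**2*r = 16468*y + (18 + 5)**2*r = 16468*y + 23**2*r = 16468*y + 529*r = 529*r + 16468*y)
p(151, 211) + d(25) = (529*211 + 16468*151) + 152 = (111619 + 2486668) + 152 = 2598287 + 152 = 2598439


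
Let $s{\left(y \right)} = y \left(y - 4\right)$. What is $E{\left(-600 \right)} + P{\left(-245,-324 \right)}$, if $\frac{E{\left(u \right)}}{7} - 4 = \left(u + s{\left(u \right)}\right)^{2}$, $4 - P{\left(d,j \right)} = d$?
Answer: $916294680277$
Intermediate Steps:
$P{\left(d,j \right)} = 4 - d$
$s{\left(y \right)} = y \left(-4 + y\right)$
$E{\left(u \right)} = 28 + 7 \left(u + u \left(-4 + u\right)\right)^{2}$
$E{\left(-600 \right)} + P{\left(-245,-324 \right)} = \left(28 + 7 \left(-600\right)^{2} \left(-3 - 600\right)^{2}\right) + \left(4 - -245\right) = \left(28 + 7 \cdot 360000 \left(-603\right)^{2}\right) + \left(4 + 245\right) = \left(28 + 7 \cdot 360000 \cdot 363609\right) + 249 = \left(28 + 916294680000\right) + 249 = 916294680028 + 249 = 916294680277$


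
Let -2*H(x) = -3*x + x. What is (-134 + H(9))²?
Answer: 15625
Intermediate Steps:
H(x) = x (H(x) = -(-3*x + x)/2 = -(-1)*x = x)
(-134 + H(9))² = (-134 + 9)² = (-125)² = 15625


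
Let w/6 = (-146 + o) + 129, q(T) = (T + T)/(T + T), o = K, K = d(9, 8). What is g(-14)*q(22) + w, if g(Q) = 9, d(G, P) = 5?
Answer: -63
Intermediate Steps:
K = 5
o = 5
q(T) = 1 (q(T) = (2*T)/((2*T)) = (2*T)*(1/(2*T)) = 1)
w = -72 (w = 6*((-146 + 5) + 129) = 6*(-141 + 129) = 6*(-12) = -72)
g(-14)*q(22) + w = 9*1 - 72 = 9 - 72 = -63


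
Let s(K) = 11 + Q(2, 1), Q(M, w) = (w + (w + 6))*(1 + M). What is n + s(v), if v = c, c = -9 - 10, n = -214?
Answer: -179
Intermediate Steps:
Q(M, w) = (1 + M)*(6 + 2*w) (Q(M, w) = (w + (6 + w))*(1 + M) = (6 + 2*w)*(1 + M) = (1 + M)*(6 + 2*w))
c = -19
v = -19
s(K) = 35 (s(K) = 11 + (6 + 2*1 + 6*2 + 2*2*1) = 11 + (6 + 2 + 12 + 4) = 11 + 24 = 35)
n + s(v) = -214 + 35 = -179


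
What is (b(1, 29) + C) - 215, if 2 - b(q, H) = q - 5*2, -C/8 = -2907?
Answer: 23052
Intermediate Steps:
C = 23256 (C = -8*(-2907) = 23256)
b(q, H) = 12 - q (b(q, H) = 2 - (q - 5*2) = 2 - (q - 10) = 2 - (-10 + q) = 2 + (10 - q) = 12 - q)
(b(1, 29) + C) - 215 = ((12 - 1*1) + 23256) - 215 = ((12 - 1) + 23256) - 215 = (11 + 23256) - 215 = 23267 - 215 = 23052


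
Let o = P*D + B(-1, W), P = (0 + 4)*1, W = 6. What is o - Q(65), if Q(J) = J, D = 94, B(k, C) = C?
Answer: 317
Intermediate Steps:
P = 4 (P = 4*1 = 4)
o = 382 (o = 4*94 + 6 = 376 + 6 = 382)
o - Q(65) = 382 - 1*65 = 382 - 65 = 317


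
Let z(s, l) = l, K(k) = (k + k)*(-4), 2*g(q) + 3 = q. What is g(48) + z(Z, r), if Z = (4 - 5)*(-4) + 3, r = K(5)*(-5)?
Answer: 445/2 ≈ 222.50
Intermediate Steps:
g(q) = -3/2 + q/2
K(k) = -8*k (K(k) = (2*k)*(-4) = -8*k)
r = 200 (r = -8*5*(-5) = -40*(-5) = 200)
Z = 7 (Z = -1*(-4) + 3 = 4 + 3 = 7)
g(48) + z(Z, r) = (-3/2 + (½)*48) + 200 = (-3/2 + 24) + 200 = 45/2 + 200 = 445/2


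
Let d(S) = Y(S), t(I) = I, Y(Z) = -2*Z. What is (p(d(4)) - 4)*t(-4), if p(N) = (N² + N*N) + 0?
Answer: -496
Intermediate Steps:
d(S) = -2*S
p(N) = 2*N² (p(N) = (N² + N²) + 0 = 2*N² + 0 = 2*N²)
(p(d(4)) - 4)*t(-4) = (2*(-2*4)² - 4)*(-4) = (2*(-8)² - 4)*(-4) = (2*64 - 4)*(-4) = (128 - 4)*(-4) = 124*(-4) = -496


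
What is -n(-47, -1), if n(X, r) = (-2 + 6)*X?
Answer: 188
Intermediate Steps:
n(X, r) = 4*X
-n(-47, -1) = -4*(-47) = -1*(-188) = 188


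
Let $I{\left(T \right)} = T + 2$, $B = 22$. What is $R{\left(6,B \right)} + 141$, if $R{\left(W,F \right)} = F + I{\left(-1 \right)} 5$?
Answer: $168$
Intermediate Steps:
$I{\left(T \right)} = 2 + T$
$R{\left(W,F \right)} = 5 + F$ ($R{\left(W,F \right)} = F + \left(2 - 1\right) 5 = F + 1 \cdot 5 = F + 5 = 5 + F$)
$R{\left(6,B \right)} + 141 = \left(5 + 22\right) + 141 = 27 + 141 = 168$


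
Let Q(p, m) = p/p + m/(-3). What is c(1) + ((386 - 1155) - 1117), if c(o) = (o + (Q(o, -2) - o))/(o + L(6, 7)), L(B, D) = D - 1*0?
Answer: -45259/24 ≈ -1885.8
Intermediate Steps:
Q(p, m) = 1 - m/3 (Q(p, m) = 1 + m*(-⅓) = 1 - m/3)
L(B, D) = D (L(B, D) = D + 0 = D)
c(o) = 5/(3*(7 + o)) (c(o) = (o + ((1 - ⅓*(-2)) - o))/(o + 7) = (o + ((1 + ⅔) - o))/(7 + o) = (o + (5/3 - o))/(7 + o) = 5/(3*(7 + o)))
c(1) + ((386 - 1155) - 1117) = 5/(3*(7 + 1)) + ((386 - 1155) - 1117) = (5/3)/8 + (-769 - 1117) = (5/3)*(⅛) - 1886 = 5/24 - 1886 = -45259/24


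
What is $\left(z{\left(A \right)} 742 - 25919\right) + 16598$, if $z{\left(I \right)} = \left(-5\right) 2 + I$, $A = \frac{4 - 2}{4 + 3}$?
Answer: $-16529$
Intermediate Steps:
$A = \frac{2}{7} \approx 0.28571$
$z{\left(I \right)} = -10 + I$
$\left(z{\left(A \right)} 742 - 25919\right) + 16598 = \left(\left(-10 + \frac{2}{7}\right) 742 - 25919\right) + 16598 = \left(\left(- \frac{68}{7}\right) 742 - 25919\right) + 16598 = \left(-7208 - 25919\right) + 16598 = -33127 + 16598 = -16529$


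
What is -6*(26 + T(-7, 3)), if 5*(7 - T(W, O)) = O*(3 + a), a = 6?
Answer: -828/5 ≈ -165.60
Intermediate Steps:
T(W, O) = 7 - 9*O/5 (T(W, O) = 7 - O*(3 + 6)/5 = 7 - O*9/5 = 7 - 9*O/5)
-6*(26 + T(-7, 3)) = -6*(26 + (7 - 9/5*3)) = -6*(26 + (7 - 27/5)) = -6*(26 + 8/5) = -6*138/5 = -828/5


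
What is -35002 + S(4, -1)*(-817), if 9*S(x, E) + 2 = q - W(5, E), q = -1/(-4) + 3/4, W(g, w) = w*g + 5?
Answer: -314201/9 ≈ -34911.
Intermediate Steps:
W(g, w) = 5 + g*w (W(g, w) = g*w + 5 = 5 + g*w)
q = 1 (q = -1*(-¼) + 3*(¼) = ¼ + ¾ = 1)
S(x, E) = -⅔ - 5*E/9 (S(x, E) = -2/9 + (1 - (5 + 5*E))/9 = -2/9 + (1 + (-5 - 5*E))/9 = -2/9 + (-4 - 5*E)/9 = -2/9 + (-4/9 - 5*E/9) = -⅔ - 5*E/9)
-35002 + S(4, -1)*(-817) = -35002 + (-⅔ - 5/9*(-1))*(-817) = -35002 + (-⅔ + 5/9)*(-817) = -35002 - ⅑*(-817) = -35002 + 817/9 = -314201/9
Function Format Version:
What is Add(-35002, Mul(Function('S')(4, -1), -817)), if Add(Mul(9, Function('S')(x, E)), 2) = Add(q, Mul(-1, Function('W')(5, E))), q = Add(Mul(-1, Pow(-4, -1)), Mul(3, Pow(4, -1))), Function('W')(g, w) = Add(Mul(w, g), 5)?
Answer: Rational(-314201, 9) ≈ -34911.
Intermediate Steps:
Function('W')(g, w) = Add(5, Mul(g, w)) (Function('W')(g, w) = Add(Mul(g, w), 5) = Add(5, Mul(g, w)))
q = 1 (q = Add(Mul(-1, Rational(-1, 4)), Mul(3, Rational(1, 4))) = Add(Rational(1, 4), Rational(3, 4)) = 1)
Function('S')(x, E) = Add(Rational(-2, 3), Mul(Rational(-5, 9), E)) (Function('S')(x, E) = Add(Rational(-2, 9), Mul(Rational(1, 9), Add(1, Mul(-1, Add(5, Mul(5, E)))))) = Add(Rational(-2, 9), Mul(Rational(1, 9), Add(1, Add(-5, Mul(-5, E))))) = Add(Rational(-2, 9), Mul(Rational(1, 9), Add(-4, Mul(-5, E)))) = Add(Rational(-2, 9), Add(Rational(-4, 9), Mul(Rational(-5, 9), E))) = Add(Rational(-2, 3), Mul(Rational(-5, 9), E)))
Add(-35002, Mul(Function('S')(4, -1), -817)) = Add(-35002, Mul(Add(Rational(-2, 3), Mul(Rational(-5, 9), -1)), -817)) = Add(-35002, Mul(Add(Rational(-2, 3), Rational(5, 9)), -817)) = Add(-35002, Mul(Rational(-1, 9), -817)) = Add(-35002, Rational(817, 9)) = Rational(-314201, 9)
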